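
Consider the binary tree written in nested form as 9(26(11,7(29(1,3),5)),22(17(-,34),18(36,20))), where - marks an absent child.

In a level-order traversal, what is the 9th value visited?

5

Level-order visits nodes level by level from the root, left to right within each level.
Level 0: 9
Level 1: 26, 22
Level 2: 11, 7, 17, 18
Level 3: 29, 5, 34, 36, 20
Level 4: 1, 3
Full level-order sequence: 9, 26, 22, 11, 7, 17, 18, 29, 5, 34, 36, 20, 1, 3.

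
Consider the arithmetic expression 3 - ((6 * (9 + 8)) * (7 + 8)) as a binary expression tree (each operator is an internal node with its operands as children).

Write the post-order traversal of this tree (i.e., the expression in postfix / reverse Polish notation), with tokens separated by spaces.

3 6 9 8 + * 7 8 + * -

Post-order on an expression tree gives postfix notation: for each operator, emit left operand, right operand, then the operator.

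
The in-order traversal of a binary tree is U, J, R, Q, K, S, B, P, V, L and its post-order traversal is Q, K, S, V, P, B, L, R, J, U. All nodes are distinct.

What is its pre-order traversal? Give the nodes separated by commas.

The last element of post-order is the root; it splits in-order into left and right subtrees.
Root U: left subtree has 0 nodes { }, right has 9 {J, R, Q, K, S, B, P, V, L}.
  Root J: left subtree has 0 nodes { }, right has 8 {R, Q, K, S, B, P, V, L}.
    Root R: left subtree has 0 nodes { }, right has 7 {Q, K, S, B, P, V, L}.
      Root L: left subtree has 6 nodes {Q, K, S, B, P, V}, right has 0 { }.
        Root B: left subtree has 3 nodes {Q, K, S}, right has 2 {P, V}.
          Root S: left subtree has 2 nodes {Q, K}, right has 0 { }.
            Root K: left subtree has 1 node {Q}, right has 0 { }.
          Root P: left subtree has 0 nodes { }, right has 1 {V}.

U, J, R, L, B, S, K, Q, P, V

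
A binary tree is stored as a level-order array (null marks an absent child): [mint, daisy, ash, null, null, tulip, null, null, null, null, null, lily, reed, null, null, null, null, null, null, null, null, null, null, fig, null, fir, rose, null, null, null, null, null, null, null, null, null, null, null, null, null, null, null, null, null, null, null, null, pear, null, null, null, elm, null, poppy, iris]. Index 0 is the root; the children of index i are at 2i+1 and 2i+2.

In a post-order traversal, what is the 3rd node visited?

fig

Post-order visits the left subtree, then the right subtree, then the node.
At mint: go left to daisy.
  daisy is a leaf — visit daisy.
At mint: go right to ash.
  At ash: go left to tulip.
    At tulip: go left to lily.
      At lily: go left to fig.
        At fig: go left to pear.
          pear is a leaf — visit pear.
        At fig: no right child.
        Visit fig.
      At lily: no right child.
      Visit lily.
    At tulip: go right to reed.
      At reed: go left to fir.
        At fir: go left to elm.
          elm is a leaf — visit elm.
        At fir: no right child.
        Visit fir.
      At reed: go right to rose.
        At rose: go left to poppy.
          poppy is a leaf — visit poppy.
        At rose: go right to iris.
          iris is a leaf — visit iris.
        Visit rose.
      Visit reed.
    Visit tulip.
  At ash: no right child.
  Visit ash.
Visit mint.
Full post-order sequence: daisy, pear, fig, lily, elm, fir, poppy, iris, rose, reed, tulip, ash, mint.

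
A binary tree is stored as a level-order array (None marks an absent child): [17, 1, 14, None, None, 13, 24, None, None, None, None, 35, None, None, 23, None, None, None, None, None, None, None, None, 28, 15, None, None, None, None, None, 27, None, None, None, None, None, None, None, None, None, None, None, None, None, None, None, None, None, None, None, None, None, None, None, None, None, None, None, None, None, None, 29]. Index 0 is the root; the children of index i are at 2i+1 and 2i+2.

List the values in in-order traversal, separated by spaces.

In-order visits the left subtree, then the node, then the right subtree.
At 17: go left to 1.
  1 is a leaf — visit 1.
Visit 17.
At 17: go right to 14.
  At 14: go left to 13.
    At 13: go left to 35.
      At 35: go left to 28.
        28 is a leaf — visit 28.
      Visit 35.
      At 35: go right to 15.
        15 is a leaf — visit 15.
    Visit 13.
    At 13: no right child.
  Visit 14.
  At 14: go right to 24.
    At 24: no left child.
    Visit 24.
    At 24: go right to 23.
      At 23: no left child.
      Visit 23.
      At 23: go right to 27.
        At 27: go left to 29.
          29 is a leaf — visit 29.
        Visit 27.
        At 27: no right child.

1 17 28 35 15 13 14 24 23 29 27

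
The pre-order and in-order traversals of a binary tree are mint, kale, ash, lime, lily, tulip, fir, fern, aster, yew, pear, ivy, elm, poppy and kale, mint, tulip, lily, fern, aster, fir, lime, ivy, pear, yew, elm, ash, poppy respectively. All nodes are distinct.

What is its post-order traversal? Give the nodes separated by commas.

kale, tulip, aster, fern, fir, lily, ivy, pear, elm, yew, lime, poppy, ash, mint

The first element of pre-order is the root; it splits in-order into left and right subtrees.
Root mint: left subtree has 1 node {kale}, right has 12 {tulip, lily, fern, aster, fir, lime, ivy, pear, yew, elm, ash, poppy}.
  Root ash: left subtree has 10 nodes {tulip, lily, fern, aster, fir, lime, ivy, pear, yew, elm}, right has 1 {poppy}.
    Root lime: left subtree has 5 nodes {tulip, lily, fern, aster, fir}, right has 4 {ivy, pear, yew, elm}.
      Root lily: left subtree has 1 node {tulip}, right has 3 {fern, aster, fir}.
        Root fir: left subtree has 2 nodes {fern, aster}, right has 0 { }.
          Root fern: left subtree has 0 nodes { }, right has 1 {aster}.
      Root yew: left subtree has 2 nodes {ivy, pear}, right has 1 {elm}.
        Root pear: left subtree has 1 node {ivy}, right has 0 { }.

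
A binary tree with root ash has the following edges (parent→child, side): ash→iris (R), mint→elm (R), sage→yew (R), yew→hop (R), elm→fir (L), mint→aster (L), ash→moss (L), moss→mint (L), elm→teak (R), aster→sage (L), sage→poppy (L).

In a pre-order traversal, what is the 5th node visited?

sage

Pre-order visits the node, then its left subtree, then its right subtree.
Visit ash.
At ash: go left to moss.
  Visit moss.
  At moss: go left to mint.
    Visit mint.
    At mint: go left to aster.
      Visit aster.
      At aster: go left to sage.
        Visit sage.
        At sage: go left to poppy.
          poppy is a leaf — visit poppy.
        At sage: go right to yew.
          Visit yew.
          At yew: no left child.
          At yew: go right to hop.
            hop is a leaf — visit hop.
      At aster: no right child.
    At mint: go right to elm.
      Visit elm.
      At elm: go left to fir.
        fir is a leaf — visit fir.
      At elm: go right to teak.
        teak is a leaf — visit teak.
  At moss: no right child.
At ash: go right to iris.
  iris is a leaf — visit iris.
Full pre-order sequence: ash, moss, mint, aster, sage, poppy, yew, hop, elm, fir, teak, iris.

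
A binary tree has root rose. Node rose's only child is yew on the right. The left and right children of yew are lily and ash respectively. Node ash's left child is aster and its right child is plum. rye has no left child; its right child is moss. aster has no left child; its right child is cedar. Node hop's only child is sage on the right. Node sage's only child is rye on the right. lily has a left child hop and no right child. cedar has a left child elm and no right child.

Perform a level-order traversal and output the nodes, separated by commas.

rose, yew, lily, ash, hop, aster, plum, sage, cedar, rye, elm, moss

Level-order visits nodes level by level from the root, left to right within each level.
Level 0: rose
Level 1: yew
Level 2: lily, ash
Level 3: hop, aster, plum
Level 4: sage, cedar
Level 5: rye, elm
Level 6: moss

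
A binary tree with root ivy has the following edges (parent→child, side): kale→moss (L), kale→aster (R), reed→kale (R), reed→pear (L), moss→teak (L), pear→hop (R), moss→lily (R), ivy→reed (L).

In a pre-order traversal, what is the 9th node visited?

Pre-order visits the node, then its left subtree, then its right subtree.
Visit ivy.
At ivy: go left to reed.
  Visit reed.
  At reed: go left to pear.
    Visit pear.
    At pear: no left child.
    At pear: go right to hop.
      hop is a leaf — visit hop.
  At reed: go right to kale.
    Visit kale.
    At kale: go left to moss.
      Visit moss.
      At moss: go left to teak.
        teak is a leaf — visit teak.
      At moss: go right to lily.
        lily is a leaf — visit lily.
    At kale: go right to aster.
      aster is a leaf — visit aster.
At ivy: no right child.
Full pre-order sequence: ivy, reed, pear, hop, kale, moss, teak, lily, aster.

aster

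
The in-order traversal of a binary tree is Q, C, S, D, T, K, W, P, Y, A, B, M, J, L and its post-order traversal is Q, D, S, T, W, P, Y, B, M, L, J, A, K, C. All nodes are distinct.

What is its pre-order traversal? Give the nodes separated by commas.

C, Q, K, T, S, D, A, Y, P, W, J, M, B, L

The last element of post-order is the root; it splits in-order into left and right subtrees.
Root C: left subtree has 1 node {Q}, right has 12 {S, D, T, K, W, P, Y, A, B, M, J, L}.
  Root K: left subtree has 3 nodes {S, D, T}, right has 8 {W, P, Y, A, B, M, J, L}.
    Root T: left subtree has 2 nodes {S, D}, right has 0 { }.
      Root S: left subtree has 0 nodes { }, right has 1 {D}.
    Root A: left subtree has 3 nodes {W, P, Y}, right has 4 {B, M, J, L}.
      Root Y: left subtree has 2 nodes {W, P}, right has 0 { }.
        Root P: left subtree has 1 node {W}, right has 0 { }.
      Root J: left subtree has 2 nodes {B, M}, right has 1 {L}.
        Root M: left subtree has 1 node {B}, right has 0 { }.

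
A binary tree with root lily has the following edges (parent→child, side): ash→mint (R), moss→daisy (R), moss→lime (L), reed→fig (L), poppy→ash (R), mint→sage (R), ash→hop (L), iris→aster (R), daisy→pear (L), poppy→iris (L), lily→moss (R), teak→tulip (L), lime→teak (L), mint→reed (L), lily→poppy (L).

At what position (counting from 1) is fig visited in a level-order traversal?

16

Level-order visits nodes level by level from the root, left to right within each level.
Level 0: lily
Level 1: poppy, moss
Level 2: iris, ash, lime, daisy
Level 3: aster, hop, mint, teak, pear
Level 4: reed, sage, tulip
Level 5: fig
Full level-order sequence: lily, poppy, moss, iris, ash, lime, daisy, aster, hop, mint, teak, pear, reed, sage, tulip, fig.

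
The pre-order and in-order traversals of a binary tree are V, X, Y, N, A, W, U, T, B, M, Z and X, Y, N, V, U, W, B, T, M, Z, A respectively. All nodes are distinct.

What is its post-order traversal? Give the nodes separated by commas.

N, Y, X, U, B, Z, M, T, W, A, V

The first element of pre-order is the root; it splits in-order into left and right subtrees.
Root V: left subtree has 3 nodes {X, Y, N}, right has 7 {U, W, B, T, M, Z, A}.
  Root X: left subtree has 0 nodes { }, right has 2 {Y, N}.
    Root Y: left subtree has 0 nodes { }, right has 1 {N}.
  Root A: left subtree has 6 nodes {U, W, B, T, M, Z}, right has 0 { }.
    Root W: left subtree has 1 node {U}, right has 4 {B, T, M, Z}.
      Root T: left subtree has 1 node {B}, right has 2 {M, Z}.
        Root M: left subtree has 0 nodes { }, right has 1 {Z}.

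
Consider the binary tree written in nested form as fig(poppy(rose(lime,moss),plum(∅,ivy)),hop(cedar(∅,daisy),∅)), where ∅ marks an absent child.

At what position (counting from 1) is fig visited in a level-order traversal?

1

Level-order visits nodes level by level from the root, left to right within each level.
Level 0: fig
Level 1: poppy, hop
Level 2: rose, plum, cedar
Level 3: lime, moss, ivy, daisy
Full level-order sequence: fig, poppy, hop, rose, plum, cedar, lime, moss, ivy, daisy.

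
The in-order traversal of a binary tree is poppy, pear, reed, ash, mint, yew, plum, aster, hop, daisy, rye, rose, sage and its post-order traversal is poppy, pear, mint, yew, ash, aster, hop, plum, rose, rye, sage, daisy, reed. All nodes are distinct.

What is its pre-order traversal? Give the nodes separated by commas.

The last element of post-order is the root; it splits in-order into left and right subtrees.
Root reed: left subtree has 2 nodes {poppy, pear}, right has 10 {ash, mint, yew, plum, aster, hop, daisy, rye, rose, sage}.
  Root pear: left subtree has 1 node {poppy}, right has 0 { }.
  Root daisy: left subtree has 6 nodes {ash, mint, yew, plum, aster, hop}, right has 3 {rye, rose, sage}.
    Root plum: left subtree has 3 nodes {ash, mint, yew}, right has 2 {aster, hop}.
      Root ash: left subtree has 0 nodes { }, right has 2 {mint, yew}.
        Root yew: left subtree has 1 node {mint}, right has 0 { }.
      Root hop: left subtree has 1 node {aster}, right has 0 { }.
    Root sage: left subtree has 2 nodes {rye, rose}, right has 0 { }.
      Root rye: left subtree has 0 nodes { }, right has 1 {rose}.

reed, pear, poppy, daisy, plum, ash, yew, mint, hop, aster, sage, rye, rose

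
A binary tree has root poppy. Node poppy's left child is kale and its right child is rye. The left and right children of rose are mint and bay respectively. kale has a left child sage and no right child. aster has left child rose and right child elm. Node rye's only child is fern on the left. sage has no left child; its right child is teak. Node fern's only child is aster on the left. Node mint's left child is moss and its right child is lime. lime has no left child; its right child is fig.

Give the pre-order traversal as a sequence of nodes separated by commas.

poppy, kale, sage, teak, rye, fern, aster, rose, mint, moss, lime, fig, bay, elm

Pre-order visits the node, then its left subtree, then its right subtree.
Visit poppy.
At poppy: go left to kale.
  Visit kale.
  At kale: go left to sage.
    Visit sage.
    At sage: no left child.
    At sage: go right to teak.
      teak is a leaf — visit teak.
  At kale: no right child.
At poppy: go right to rye.
  Visit rye.
  At rye: go left to fern.
    Visit fern.
    At fern: go left to aster.
      Visit aster.
      At aster: go left to rose.
        Visit rose.
        At rose: go left to mint.
          Visit mint.
          At mint: go left to moss.
            moss is a leaf — visit moss.
          At mint: go right to lime.
            Visit lime.
            At lime: no left child.
            At lime: go right to fig.
              fig is a leaf — visit fig.
        At rose: go right to bay.
          bay is a leaf — visit bay.
      At aster: go right to elm.
        elm is a leaf — visit elm.
    At fern: no right child.
  At rye: no right child.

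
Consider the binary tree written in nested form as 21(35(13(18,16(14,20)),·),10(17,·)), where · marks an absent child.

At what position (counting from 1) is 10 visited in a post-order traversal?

8

Post-order visits the left subtree, then the right subtree, then the node.
At 21: go left to 35.
  At 35: go left to 13.
    At 13: go left to 18.
      18 is a leaf — visit 18.
    At 13: go right to 16.
      At 16: go left to 14.
        14 is a leaf — visit 14.
      At 16: go right to 20.
        20 is a leaf — visit 20.
      Visit 16.
    Visit 13.
  At 35: no right child.
  Visit 35.
At 21: go right to 10.
  At 10: go left to 17.
    17 is a leaf — visit 17.
  At 10: no right child.
  Visit 10.
Visit 21.
Full post-order sequence: 18, 14, 20, 16, 13, 35, 17, 10, 21.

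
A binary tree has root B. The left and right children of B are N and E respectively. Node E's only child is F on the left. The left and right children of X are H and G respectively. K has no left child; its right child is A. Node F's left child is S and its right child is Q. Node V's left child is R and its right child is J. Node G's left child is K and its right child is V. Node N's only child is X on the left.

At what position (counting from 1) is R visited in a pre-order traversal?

9

Pre-order visits the node, then its left subtree, then its right subtree.
Visit B.
At B: go left to N.
  Visit N.
  At N: go left to X.
    Visit X.
    At X: go left to H.
      H is a leaf — visit H.
    At X: go right to G.
      Visit G.
      At G: go left to K.
        Visit K.
        At K: no left child.
        At K: go right to A.
          A is a leaf — visit A.
      At G: go right to V.
        Visit V.
        At V: go left to R.
          R is a leaf — visit R.
        At V: go right to J.
          J is a leaf — visit J.
  At N: no right child.
At B: go right to E.
  Visit E.
  At E: go left to F.
    Visit F.
    At F: go left to S.
      S is a leaf — visit S.
    At F: go right to Q.
      Q is a leaf — visit Q.
  At E: no right child.
Full pre-order sequence: B, N, X, H, G, K, A, V, R, J, E, F, S, Q.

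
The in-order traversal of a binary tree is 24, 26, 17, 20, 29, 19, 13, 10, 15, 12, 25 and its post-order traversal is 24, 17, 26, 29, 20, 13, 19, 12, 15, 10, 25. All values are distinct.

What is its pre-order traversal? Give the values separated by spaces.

The last element of post-order is the root; it splits in-order into left and right subtrees.
Root 25: left subtree has 10 nodes {24, 26, 17, 20, 29, 19, 13, 10, 15, 12}, right has 0 { }.
  Root 10: left subtree has 7 nodes {24, 26, 17, 20, 29, 19, 13}, right has 2 {15, 12}.
    Root 19: left subtree has 5 nodes {24, 26, 17, 20, 29}, right has 1 {13}.
      Root 20: left subtree has 3 nodes {24, 26, 17}, right has 1 {29}.
        Root 26: left subtree has 1 node {24}, right has 1 {17}.
    Root 15: left subtree has 0 nodes { }, right has 1 {12}.

25 10 19 20 26 24 17 29 13 15 12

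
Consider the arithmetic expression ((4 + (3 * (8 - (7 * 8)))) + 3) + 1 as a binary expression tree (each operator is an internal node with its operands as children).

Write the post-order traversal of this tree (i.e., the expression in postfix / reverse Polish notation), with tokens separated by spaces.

4 3 8 7 8 * - * + 3 + 1 +

Post-order on an expression tree gives postfix notation: for each operator, emit left operand, right operand, then the operator.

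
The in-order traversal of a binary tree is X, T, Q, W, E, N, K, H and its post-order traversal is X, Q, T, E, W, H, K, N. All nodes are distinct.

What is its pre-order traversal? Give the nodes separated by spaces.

N W T X Q E K H

The last element of post-order is the root; it splits in-order into left and right subtrees.
Root N: left subtree has 5 nodes {X, T, Q, W, E}, right has 2 {K, H}.
  Root W: left subtree has 3 nodes {X, T, Q}, right has 1 {E}.
    Root T: left subtree has 1 node {X}, right has 1 {Q}.
  Root K: left subtree has 0 nodes { }, right has 1 {H}.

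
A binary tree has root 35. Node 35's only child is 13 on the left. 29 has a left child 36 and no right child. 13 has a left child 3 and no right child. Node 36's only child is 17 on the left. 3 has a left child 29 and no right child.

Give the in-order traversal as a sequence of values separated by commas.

17, 36, 29, 3, 13, 35

In-order visits the left subtree, then the node, then the right subtree.
At 35: go left to 13.
  At 13: go left to 3.
    At 3: go left to 29.
      At 29: go left to 36.
        At 36: go left to 17.
          17 is a leaf — visit 17.
        Visit 36.
        At 36: no right child.
      Visit 29.
      At 29: no right child.
    Visit 3.
    At 3: no right child.
  Visit 13.
  At 13: no right child.
Visit 35.
At 35: no right child.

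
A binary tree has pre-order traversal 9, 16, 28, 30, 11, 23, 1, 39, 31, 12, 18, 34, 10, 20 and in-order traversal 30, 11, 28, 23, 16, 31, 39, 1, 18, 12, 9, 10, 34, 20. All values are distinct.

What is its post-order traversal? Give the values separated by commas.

The first element of pre-order is the root; it splits in-order into left and right subtrees.
Root 9: left subtree has 10 nodes {30, 11, 28, 23, 16, 31, 39, 1, 18, 12}, right has 3 {10, 34, 20}.
  Root 16: left subtree has 4 nodes {30, 11, 28, 23}, right has 5 {31, 39, 1, 18, 12}.
    Root 28: left subtree has 2 nodes {30, 11}, right has 1 {23}.
      Root 30: left subtree has 0 nodes { }, right has 1 {11}.
    Root 1: left subtree has 2 nodes {31, 39}, right has 2 {18, 12}.
      Root 39: left subtree has 1 node {31}, right has 0 { }.
      Root 12: left subtree has 1 node {18}, right has 0 { }.
  Root 34: left subtree has 1 node {10}, right has 1 {20}.

11, 30, 23, 28, 31, 39, 18, 12, 1, 16, 10, 20, 34, 9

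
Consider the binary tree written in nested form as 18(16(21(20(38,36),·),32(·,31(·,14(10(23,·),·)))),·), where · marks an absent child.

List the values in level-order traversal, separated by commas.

Level-order visits nodes level by level from the root, left to right within each level.
Level 0: 18
Level 1: 16
Level 2: 21, 32
Level 3: 20, 31
Level 4: 38, 36, 14
Level 5: 10
Level 6: 23

18, 16, 21, 32, 20, 31, 38, 36, 14, 10, 23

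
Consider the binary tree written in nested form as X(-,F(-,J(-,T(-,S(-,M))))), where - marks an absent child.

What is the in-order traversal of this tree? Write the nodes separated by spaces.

In-order visits the left subtree, then the node, then the right subtree.
At X: no left child.
Visit X.
At X: go right to F.
  At F: no left child.
  Visit F.
  At F: go right to J.
    At J: no left child.
    Visit J.
    At J: go right to T.
      At T: no left child.
      Visit T.
      At T: go right to S.
        At S: no left child.
        Visit S.
        At S: go right to M.
          M is a leaf — visit M.

X F J T S M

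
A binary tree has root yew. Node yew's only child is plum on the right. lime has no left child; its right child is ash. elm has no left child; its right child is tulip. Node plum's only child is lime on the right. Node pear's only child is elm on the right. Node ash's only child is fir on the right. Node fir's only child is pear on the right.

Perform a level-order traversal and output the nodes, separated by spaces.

Level-order visits nodes level by level from the root, left to right within each level.
Level 0: yew
Level 1: plum
Level 2: lime
Level 3: ash
Level 4: fir
Level 5: pear
Level 6: elm
Level 7: tulip

yew plum lime ash fir pear elm tulip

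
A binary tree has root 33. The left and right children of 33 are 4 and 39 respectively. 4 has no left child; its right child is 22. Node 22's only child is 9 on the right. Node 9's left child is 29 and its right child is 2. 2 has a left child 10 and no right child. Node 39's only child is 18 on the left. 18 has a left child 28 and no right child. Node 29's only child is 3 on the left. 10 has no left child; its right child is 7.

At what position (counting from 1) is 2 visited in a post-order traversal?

Post-order visits the left subtree, then the right subtree, then the node.
At 33: go left to 4.
  At 4: no left child.
  At 4: go right to 22.
    At 22: no left child.
    At 22: go right to 9.
      At 9: go left to 29.
        At 29: go left to 3.
          3 is a leaf — visit 3.
        At 29: no right child.
        Visit 29.
      At 9: go right to 2.
        At 2: go left to 10.
          At 10: no left child.
          At 10: go right to 7.
            7 is a leaf — visit 7.
          Visit 10.
        At 2: no right child.
        Visit 2.
      Visit 9.
    Visit 22.
  Visit 4.
At 33: go right to 39.
  At 39: go left to 18.
    At 18: go left to 28.
      28 is a leaf — visit 28.
    At 18: no right child.
    Visit 18.
  At 39: no right child.
  Visit 39.
Visit 33.
Full post-order sequence: 3, 29, 7, 10, 2, 9, 22, 4, 28, 18, 39, 33.

5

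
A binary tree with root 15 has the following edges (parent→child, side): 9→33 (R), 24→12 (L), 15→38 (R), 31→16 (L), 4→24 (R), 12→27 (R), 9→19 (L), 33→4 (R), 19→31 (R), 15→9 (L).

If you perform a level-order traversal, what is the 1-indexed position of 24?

9

Level-order visits nodes level by level from the root, left to right within each level.
Level 0: 15
Level 1: 9, 38
Level 2: 19, 33
Level 3: 31, 4
Level 4: 16, 24
Level 5: 12
Level 6: 27
Full level-order sequence: 15, 9, 38, 19, 33, 31, 4, 16, 24, 12, 27.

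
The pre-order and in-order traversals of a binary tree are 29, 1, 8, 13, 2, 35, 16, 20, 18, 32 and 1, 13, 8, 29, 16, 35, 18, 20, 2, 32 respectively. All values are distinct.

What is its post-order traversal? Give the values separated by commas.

13, 8, 1, 16, 18, 20, 35, 32, 2, 29

The first element of pre-order is the root; it splits in-order into left and right subtrees.
Root 29: left subtree has 3 nodes {1, 13, 8}, right has 6 {16, 35, 18, 20, 2, 32}.
  Root 1: left subtree has 0 nodes { }, right has 2 {13, 8}.
    Root 8: left subtree has 1 node {13}, right has 0 { }.
  Root 2: left subtree has 4 nodes {16, 35, 18, 20}, right has 1 {32}.
    Root 35: left subtree has 1 node {16}, right has 2 {18, 20}.
      Root 20: left subtree has 1 node {18}, right has 0 { }.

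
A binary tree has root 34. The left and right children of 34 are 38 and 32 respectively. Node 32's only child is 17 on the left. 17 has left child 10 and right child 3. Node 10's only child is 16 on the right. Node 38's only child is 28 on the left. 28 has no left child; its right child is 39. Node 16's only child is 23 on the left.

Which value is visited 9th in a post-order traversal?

32

Post-order visits the left subtree, then the right subtree, then the node.
At 34: go left to 38.
  At 38: go left to 28.
    At 28: no left child.
    At 28: go right to 39.
      39 is a leaf — visit 39.
    Visit 28.
  At 38: no right child.
  Visit 38.
At 34: go right to 32.
  At 32: go left to 17.
    At 17: go left to 10.
      At 10: no left child.
      At 10: go right to 16.
        At 16: go left to 23.
          23 is a leaf — visit 23.
        At 16: no right child.
        Visit 16.
      Visit 10.
    At 17: go right to 3.
      3 is a leaf — visit 3.
    Visit 17.
  At 32: no right child.
  Visit 32.
Visit 34.
Full post-order sequence: 39, 28, 38, 23, 16, 10, 3, 17, 32, 34.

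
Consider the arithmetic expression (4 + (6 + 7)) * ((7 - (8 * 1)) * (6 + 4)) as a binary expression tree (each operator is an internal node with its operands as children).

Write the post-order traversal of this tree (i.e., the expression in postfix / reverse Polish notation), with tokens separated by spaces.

4 6 7 + + 7 8 1 * - 6 4 + * *

Post-order on an expression tree gives postfix notation: for each operator, emit left operand, right operand, then the operator.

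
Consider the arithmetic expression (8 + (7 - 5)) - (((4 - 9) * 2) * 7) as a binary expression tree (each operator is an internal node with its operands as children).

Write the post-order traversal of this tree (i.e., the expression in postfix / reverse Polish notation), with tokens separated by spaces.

8 7 5 - + 4 9 - 2 * 7 * -

Post-order on an expression tree gives postfix notation: for each operator, emit left operand, right operand, then the operator.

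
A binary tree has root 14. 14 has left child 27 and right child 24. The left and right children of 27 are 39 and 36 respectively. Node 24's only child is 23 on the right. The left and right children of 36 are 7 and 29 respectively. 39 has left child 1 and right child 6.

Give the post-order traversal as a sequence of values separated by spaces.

1 6 39 7 29 36 27 23 24 14

Post-order visits the left subtree, then the right subtree, then the node.
At 14: go left to 27.
  At 27: go left to 39.
    At 39: go left to 1.
      1 is a leaf — visit 1.
    At 39: go right to 6.
      6 is a leaf — visit 6.
    Visit 39.
  At 27: go right to 36.
    At 36: go left to 7.
      7 is a leaf — visit 7.
    At 36: go right to 29.
      29 is a leaf — visit 29.
    Visit 36.
  Visit 27.
At 14: go right to 24.
  At 24: no left child.
  At 24: go right to 23.
    23 is a leaf — visit 23.
  Visit 24.
Visit 14.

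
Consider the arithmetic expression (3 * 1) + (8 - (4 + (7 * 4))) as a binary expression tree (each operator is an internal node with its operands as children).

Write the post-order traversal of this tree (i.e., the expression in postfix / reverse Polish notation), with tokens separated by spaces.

3 1 * 8 4 7 4 * + - +

Post-order on an expression tree gives postfix notation: for each operator, emit left operand, right operand, then the operator.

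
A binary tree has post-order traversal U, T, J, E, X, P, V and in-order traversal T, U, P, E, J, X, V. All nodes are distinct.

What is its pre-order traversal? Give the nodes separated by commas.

The last element of post-order is the root; it splits in-order into left and right subtrees.
Root V: left subtree has 6 nodes {T, U, P, E, J, X}, right has 0 { }.
  Root P: left subtree has 2 nodes {T, U}, right has 3 {E, J, X}.
    Root T: left subtree has 0 nodes { }, right has 1 {U}.
    Root X: left subtree has 2 nodes {E, J}, right has 0 { }.
      Root E: left subtree has 0 nodes { }, right has 1 {J}.

V, P, T, U, X, E, J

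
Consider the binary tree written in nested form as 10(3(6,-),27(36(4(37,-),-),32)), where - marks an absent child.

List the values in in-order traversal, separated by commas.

In-order visits the left subtree, then the node, then the right subtree.
At 10: go left to 3.
  At 3: go left to 6.
    6 is a leaf — visit 6.
  Visit 3.
  At 3: no right child.
Visit 10.
At 10: go right to 27.
  At 27: go left to 36.
    At 36: go left to 4.
      At 4: go left to 37.
        37 is a leaf — visit 37.
      Visit 4.
      At 4: no right child.
    Visit 36.
    At 36: no right child.
  Visit 27.
  At 27: go right to 32.
    32 is a leaf — visit 32.

6, 3, 10, 37, 4, 36, 27, 32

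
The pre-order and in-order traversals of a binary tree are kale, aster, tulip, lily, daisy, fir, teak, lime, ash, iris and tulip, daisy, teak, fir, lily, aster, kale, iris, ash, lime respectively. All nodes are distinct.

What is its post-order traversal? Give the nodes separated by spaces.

The first element of pre-order is the root; it splits in-order into left and right subtrees.
Root kale: left subtree has 6 nodes {tulip, daisy, teak, fir, lily, aster}, right has 3 {iris, ash, lime}.
  Root aster: left subtree has 5 nodes {tulip, daisy, teak, fir, lily}, right has 0 { }.
    Root tulip: left subtree has 0 nodes { }, right has 4 {daisy, teak, fir, lily}.
      Root lily: left subtree has 3 nodes {daisy, teak, fir}, right has 0 { }.
        Root daisy: left subtree has 0 nodes { }, right has 2 {teak, fir}.
          Root fir: left subtree has 1 node {teak}, right has 0 { }.
  Root lime: left subtree has 2 nodes {iris, ash}, right has 0 { }.
    Root ash: left subtree has 1 node {iris}, right has 0 { }.

teak fir daisy lily tulip aster iris ash lime kale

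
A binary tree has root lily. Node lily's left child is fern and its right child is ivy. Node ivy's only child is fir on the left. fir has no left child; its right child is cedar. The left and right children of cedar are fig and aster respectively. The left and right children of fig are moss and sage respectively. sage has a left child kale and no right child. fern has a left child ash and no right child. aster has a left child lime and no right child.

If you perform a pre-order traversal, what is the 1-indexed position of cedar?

Pre-order visits the node, then its left subtree, then its right subtree.
Visit lily.
At lily: go left to fern.
  Visit fern.
  At fern: go left to ash.
    ash is a leaf — visit ash.
  At fern: no right child.
At lily: go right to ivy.
  Visit ivy.
  At ivy: go left to fir.
    Visit fir.
    At fir: no left child.
    At fir: go right to cedar.
      Visit cedar.
      At cedar: go left to fig.
        Visit fig.
        At fig: go left to moss.
          moss is a leaf — visit moss.
        At fig: go right to sage.
          Visit sage.
          At sage: go left to kale.
            kale is a leaf — visit kale.
          At sage: no right child.
      At cedar: go right to aster.
        Visit aster.
        At aster: go left to lime.
          lime is a leaf — visit lime.
        At aster: no right child.
  At ivy: no right child.
Full pre-order sequence: lily, fern, ash, ivy, fir, cedar, fig, moss, sage, kale, aster, lime.

6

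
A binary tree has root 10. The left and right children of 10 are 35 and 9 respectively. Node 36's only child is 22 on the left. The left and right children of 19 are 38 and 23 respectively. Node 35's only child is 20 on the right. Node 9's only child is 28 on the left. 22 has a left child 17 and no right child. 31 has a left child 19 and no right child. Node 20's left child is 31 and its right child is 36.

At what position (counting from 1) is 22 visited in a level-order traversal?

Level-order visits nodes level by level from the root, left to right within each level.
Level 0: 10
Level 1: 35, 9
Level 2: 20, 28
Level 3: 31, 36
Level 4: 19, 22
Level 5: 38, 23, 17
Full level-order sequence: 10, 35, 9, 20, 28, 31, 36, 19, 22, 38, 23, 17.

9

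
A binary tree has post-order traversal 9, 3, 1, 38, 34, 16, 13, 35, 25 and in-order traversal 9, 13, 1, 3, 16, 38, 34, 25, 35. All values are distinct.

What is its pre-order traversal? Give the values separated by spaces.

The last element of post-order is the root; it splits in-order into left and right subtrees.
Root 25: left subtree has 7 nodes {9, 13, 1, 3, 16, 38, 34}, right has 1 {35}.
  Root 13: left subtree has 1 node {9}, right has 5 {1, 3, 16, 38, 34}.
    Root 16: left subtree has 2 nodes {1, 3}, right has 2 {38, 34}.
      Root 1: left subtree has 0 nodes { }, right has 1 {3}.
      Root 34: left subtree has 1 node {38}, right has 0 { }.

25 13 9 16 1 3 34 38 35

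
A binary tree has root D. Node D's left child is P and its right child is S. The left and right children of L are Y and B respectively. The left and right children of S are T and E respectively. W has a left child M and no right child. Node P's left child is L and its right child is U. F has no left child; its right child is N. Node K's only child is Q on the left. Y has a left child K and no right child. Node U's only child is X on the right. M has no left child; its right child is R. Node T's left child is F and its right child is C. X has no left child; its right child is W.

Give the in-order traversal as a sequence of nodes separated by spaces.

In-order visits the left subtree, then the node, then the right subtree.
At D: go left to P.
  At P: go left to L.
    At L: go left to Y.
      At Y: go left to K.
        At K: go left to Q.
          Q is a leaf — visit Q.
        Visit K.
        At K: no right child.
      Visit Y.
      At Y: no right child.
    Visit L.
    At L: go right to B.
      B is a leaf — visit B.
  Visit P.
  At P: go right to U.
    At U: no left child.
    Visit U.
    At U: go right to X.
      At X: no left child.
      Visit X.
      At X: go right to W.
        At W: go left to M.
          At M: no left child.
          Visit M.
          At M: go right to R.
            R is a leaf — visit R.
        Visit W.
        At W: no right child.
Visit D.
At D: go right to S.
  At S: go left to T.
    At T: go left to F.
      At F: no left child.
      Visit F.
      At F: go right to N.
        N is a leaf — visit N.
    Visit T.
    At T: go right to C.
      C is a leaf — visit C.
  Visit S.
  At S: go right to E.
    E is a leaf — visit E.

Q K Y L B P U X M R W D F N T C S E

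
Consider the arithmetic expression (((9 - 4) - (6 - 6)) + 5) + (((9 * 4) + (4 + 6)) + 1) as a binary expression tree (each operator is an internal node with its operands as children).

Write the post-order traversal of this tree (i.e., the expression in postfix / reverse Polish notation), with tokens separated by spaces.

Post-order on an expression tree gives postfix notation: for each operator, emit left operand, right operand, then the operator.

9 4 - 6 6 - - 5 + 9 4 * 4 6 + + 1 + +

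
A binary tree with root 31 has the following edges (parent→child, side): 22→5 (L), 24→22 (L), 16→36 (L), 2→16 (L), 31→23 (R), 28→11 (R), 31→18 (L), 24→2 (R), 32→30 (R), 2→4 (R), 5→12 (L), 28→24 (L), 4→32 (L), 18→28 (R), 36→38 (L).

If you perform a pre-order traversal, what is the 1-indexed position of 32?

13

Pre-order visits the node, then its left subtree, then its right subtree.
Visit 31.
At 31: go left to 18.
  Visit 18.
  At 18: no left child.
  At 18: go right to 28.
    Visit 28.
    At 28: go left to 24.
      Visit 24.
      At 24: go left to 22.
        Visit 22.
        At 22: go left to 5.
          Visit 5.
          At 5: go left to 12.
            12 is a leaf — visit 12.
          At 5: no right child.
        At 22: no right child.
      At 24: go right to 2.
        Visit 2.
        At 2: go left to 16.
          Visit 16.
          At 16: go left to 36.
            Visit 36.
            At 36: go left to 38.
              38 is a leaf — visit 38.
            At 36: no right child.
          At 16: no right child.
        At 2: go right to 4.
          Visit 4.
          At 4: go left to 32.
            Visit 32.
            At 32: no left child.
            At 32: go right to 30.
              30 is a leaf — visit 30.
          At 4: no right child.
    At 28: go right to 11.
      11 is a leaf — visit 11.
At 31: go right to 23.
  23 is a leaf — visit 23.
Full pre-order sequence: 31, 18, 28, 24, 22, 5, 12, 2, 16, 36, 38, 4, 32, 30, 11, 23.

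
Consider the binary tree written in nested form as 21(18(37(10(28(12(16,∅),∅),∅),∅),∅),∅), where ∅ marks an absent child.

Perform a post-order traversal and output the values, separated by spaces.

Post-order visits the left subtree, then the right subtree, then the node.
At 21: go left to 18.
  At 18: go left to 37.
    At 37: go left to 10.
      At 10: go left to 28.
        At 28: go left to 12.
          At 12: go left to 16.
            16 is a leaf — visit 16.
          At 12: no right child.
          Visit 12.
        At 28: no right child.
        Visit 28.
      At 10: no right child.
      Visit 10.
    At 37: no right child.
    Visit 37.
  At 18: no right child.
  Visit 18.
At 21: no right child.
Visit 21.

16 12 28 10 37 18 21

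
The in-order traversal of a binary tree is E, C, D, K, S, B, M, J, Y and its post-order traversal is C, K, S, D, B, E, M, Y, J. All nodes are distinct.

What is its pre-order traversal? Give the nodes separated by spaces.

J M E B D C S K Y

The last element of post-order is the root; it splits in-order into left and right subtrees.
Root J: left subtree has 7 nodes {E, C, D, K, S, B, M}, right has 1 {Y}.
  Root M: left subtree has 6 nodes {E, C, D, K, S, B}, right has 0 { }.
    Root E: left subtree has 0 nodes { }, right has 5 {C, D, K, S, B}.
      Root B: left subtree has 4 nodes {C, D, K, S}, right has 0 { }.
        Root D: left subtree has 1 node {C}, right has 2 {K, S}.
          Root S: left subtree has 1 node {K}, right has 0 { }.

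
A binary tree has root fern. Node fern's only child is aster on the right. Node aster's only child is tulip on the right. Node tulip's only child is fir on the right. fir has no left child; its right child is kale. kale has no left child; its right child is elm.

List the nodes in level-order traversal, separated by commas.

Level-order visits nodes level by level from the root, left to right within each level.
Level 0: fern
Level 1: aster
Level 2: tulip
Level 3: fir
Level 4: kale
Level 5: elm

fern, aster, tulip, fir, kale, elm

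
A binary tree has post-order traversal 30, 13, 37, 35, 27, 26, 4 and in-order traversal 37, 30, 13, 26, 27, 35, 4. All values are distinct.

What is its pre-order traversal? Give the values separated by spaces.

The last element of post-order is the root; it splits in-order into left and right subtrees.
Root 4: left subtree has 6 nodes {37, 30, 13, 26, 27, 35}, right has 0 { }.
  Root 26: left subtree has 3 nodes {37, 30, 13}, right has 2 {27, 35}.
    Root 37: left subtree has 0 nodes { }, right has 2 {30, 13}.
      Root 13: left subtree has 1 node {30}, right has 0 { }.
    Root 27: left subtree has 0 nodes { }, right has 1 {35}.

4 26 37 13 30 27 35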